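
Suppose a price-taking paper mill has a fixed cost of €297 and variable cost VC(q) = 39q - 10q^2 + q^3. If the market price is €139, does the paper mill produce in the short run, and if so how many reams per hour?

Produce at q = 10

Strip out fixed cost: VC = 39q - 10q^2 + q^3. Then AVC = 39 - 10q + q^2 and MC = 39 - 20q + 3q^2.
AVC hits its minimum where MC = AVC, at q = 5, giving min AVC = 39 - 10·5 + 5^2 = €14.
Because €139 ≥ €14, revenue can cover variable cost; the firm operates.
P = MC gives -100 - 20q + 3q^2 = 0, with roots -10/3 and 10. Take the larger (rising MC): q* = 10.
Check: AVC at q = 10 is €39 ≤ P, so revenue covers variable cost.
Profit = P·q − TC = 139·10 − 687 = €703.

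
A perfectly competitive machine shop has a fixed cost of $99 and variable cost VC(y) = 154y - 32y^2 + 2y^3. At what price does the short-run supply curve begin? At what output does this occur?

$26 per unit, at y = 8

The shutdown price is the minimum of AVC. VC = 154y - 32y^2 + 2y^3, so AVC = 154 - 32y + 2y^2.
At the minimum of AVC, MC = AVC. MC = 154 - 64y + 6y^2; setting MC = AVC gives 4y^2 - 32y = 0, so y = 8. min AVC = 26.
The firm shuts down for any P below $26.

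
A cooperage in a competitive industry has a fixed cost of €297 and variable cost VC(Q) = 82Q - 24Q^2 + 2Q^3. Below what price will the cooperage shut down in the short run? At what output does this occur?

€10 per unit, at Q = 6

The shutdown price is the minimum of AVC. VC = 82Q - 24Q^2 + 2Q^3, so AVC = 82 - 24Q + 2Q^2.
At the minimum of AVC, MC = AVC. MC = 82 - 48Q + 6Q^2; setting MC = AVC gives 4Q^2 - 24Q = 0, so Q = 6. min AVC = 10.
The firm shuts down for any P below €10.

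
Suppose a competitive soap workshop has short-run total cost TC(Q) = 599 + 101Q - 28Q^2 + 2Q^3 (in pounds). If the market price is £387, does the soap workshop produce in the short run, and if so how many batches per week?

Variable cost is VC = 101Q - 28Q^2 + 2Q^3, so AVC = VC/Q = 101 - 28Q + 2Q^2 and MC = dTC/dQ = 101 - 56Q + 6Q^2.
AVC is minimized where dAVC/dQ = -28 + 4Q = 0, at Q = 7; min AVC = 101 - 28·7 + 2·7^2 = £3.
Since P = £387 ≥ min AVC = £3, price covers variable cost and the firm should produce.
Solving P = MC: -286 - 56Q + 6Q^2 = 0 ⇒ Q = -11/3 or 13. On the upward-sloping branch, Q* = 13.
Check: AVC at Q = 13 is £75 ≤ P, so revenue covers variable cost.
Profit = P·Q − TC = 387·13 − 1574 = £3457.

Produce at Q = 13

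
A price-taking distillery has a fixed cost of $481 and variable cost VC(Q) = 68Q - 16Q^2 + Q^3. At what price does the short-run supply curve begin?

The shutdown price is the minimum of AVC. VC = 68Q - 16Q^2 + Q^3, so AVC = 68 - 16Q + Q^2.
At the minimum of AVC, MC = AVC. MC = 68 - 32Q + 3Q^2; setting MC = AVC gives 2Q^2 - 16Q = 0, so Q = 8. min AVC = 4.
For P < $4 the firm produces nothing.

$4 per unit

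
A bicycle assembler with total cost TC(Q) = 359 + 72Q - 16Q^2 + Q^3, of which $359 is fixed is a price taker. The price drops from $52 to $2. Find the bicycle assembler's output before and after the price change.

AVC = 72 - 16Q + Q^2, minimized at Q = 8 where min AVC = $8. MC = 72 - 32Q + 3Q^2.
At P = $52 ≥ min AVC, set P = MC on the rising branch: Q = 10.
At P = $2 < min AVC = $8, price no longer covers variable cost at any output, so the firm shuts down: Q = 0.

Output falls from 10 to 0 (the firm shuts down)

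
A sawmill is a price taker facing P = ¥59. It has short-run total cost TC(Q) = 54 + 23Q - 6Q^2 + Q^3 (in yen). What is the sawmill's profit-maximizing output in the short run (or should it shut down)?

Produce at Q = 6

Variable cost is VC = 23Q - 6Q^2 + Q^3, so AVC = VC/Q = 23 - 6Q + Q^2 and MC = dTC/dQ = 23 - 12Q + 3Q^2.
AVC hits its minimum where MC = AVC, at Q = 3, giving min AVC = 23 - 6·3 + 3^2 = ¥14.
Because ¥59 ≥ ¥14, revenue can cover variable cost; the firm operates.
Set P = MC: 59 = 23 - 12Q + 3Q^2 → -36 - 12Q + 3Q^2 = 0. The roots are Q = -2 and Q = 6; the profit-maximizing output is on the rising part of MC, so Q* = 6.
Check: AVC at Q = 6 is ¥23 ≤ P, so revenue covers variable cost.
Profit = P·Q − TC = 59·6 − 192 = ¥162.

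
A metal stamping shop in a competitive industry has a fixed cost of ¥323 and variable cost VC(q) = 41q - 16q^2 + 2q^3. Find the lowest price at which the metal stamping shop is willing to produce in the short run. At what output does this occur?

The shutdown price is the minimum of AVC. VC = 41q - 16q^2 + 2q^3, so AVC = 41 - 16q + 2q^2.
dAVC/dq = -16 + 4q = 0 gives q = 4. min AVC = 41 - 16·4 + 2·4^2 = 9.
For P < ¥9 the firm produces nothing.

¥9 per unit, at q = 4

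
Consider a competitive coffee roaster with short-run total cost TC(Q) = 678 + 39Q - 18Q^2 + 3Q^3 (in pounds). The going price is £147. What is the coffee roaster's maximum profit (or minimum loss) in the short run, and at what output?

AVC = 39 - 18Q + 3Q^2; min AVC = £12 at Q = 3. Since P = £147 ≥ min AVC, the firm produces.
MC = 39 - 36Q + 9Q^2. Setting P = MC and taking the root on the rising branch gives Q* = 6.
TR = 147·6 = 882. TC = 678 + 234 = 912. Profit = 882 − 912 = -£30.
Shutting down would mean losing the fixed cost of £678, so operating at a loss of £30 is better by £648.

Profit = -£30 at Q = 6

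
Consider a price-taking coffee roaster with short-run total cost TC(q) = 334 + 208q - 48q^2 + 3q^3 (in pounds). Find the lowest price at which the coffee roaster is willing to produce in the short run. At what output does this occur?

The shutdown price is the minimum of AVC. VC = 208q - 48q^2 + 3q^3, so AVC = 208 - 48q + 3q^2.
dAVC/dq = -48 + 6q = 0 gives q = 8. min AVC = 208 - 48·8 + 3·8^2 = 16.
For P < £16 the firm produces nothing.

£16 per unit, at q = 8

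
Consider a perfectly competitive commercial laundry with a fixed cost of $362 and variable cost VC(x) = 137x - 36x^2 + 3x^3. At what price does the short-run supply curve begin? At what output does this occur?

$29 per unit, at x = 6

Short-run supply begins at min AVC. From VC = 137x - 36x^2 + 3x^3, AVC = 137 - 36x + 3x^2.
dAVC/dx = -36 + 6x = 0 gives x = 6. min AVC = 137 - 36·6 + 3·6^2 = 29.
For P < $29 the firm produces nothing.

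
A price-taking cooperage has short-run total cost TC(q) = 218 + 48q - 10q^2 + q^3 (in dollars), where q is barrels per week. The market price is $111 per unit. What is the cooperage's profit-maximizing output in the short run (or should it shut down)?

Produce at q = 9

From TC, MC = TC'(q) = 48 - 20q + 3q^2 and AVC = VC/q = 48 - 10q + q^2.
The AVC parabola has its vertex at q = 10/2 = 5, where AVC = 48 - 10·5 + 5^2 = $23.
Because $111 ≥ $23, revenue can cover variable cost; the firm operates.
Solving P = MC: -63 - 20q + 3q^2 = 0 ⇒ q = -7/3 or 9. On the upward-sloping branch, q* = 9.
Check: AVC at q = 9 is $39 ≤ P, so revenue covers variable cost.
Profit = P·q − TC = 111·9 − 569 = $430.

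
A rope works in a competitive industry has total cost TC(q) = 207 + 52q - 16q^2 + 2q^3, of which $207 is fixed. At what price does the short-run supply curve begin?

$20 per unit

The shutdown price is the minimum of AVC. VC = 52q - 16q^2 + 2q^3, so AVC = 52 - 16q + 2q^2.
At the minimum of AVC, MC = AVC. MC = 52 - 32q + 6q^2; setting MC = AVC gives 4q^2 - 16q = 0, so q = 4. min AVC = 20.
The firm shuts down for any P below $20.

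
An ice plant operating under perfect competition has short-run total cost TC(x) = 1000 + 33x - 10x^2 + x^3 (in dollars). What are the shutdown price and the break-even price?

Shutdown price = min AVC. AVC = 33 - 10x + x^2, with vertex at x = 5 and minimum $8.
ATC = 1000/x + 33 - 10x + x^2. Setting dATC/dx = −1000/x^2 − 10 + 2x = 0 gives x = 10 (since 2·10^3 − 10·10^2 = 1000).
min ATC = 1000/10 + 33 − 10·10 + 10^2 = $133. That is the break-even price.
For $8 ≤ P < $133 the firm produces at a loss; below $8 it shuts down.

Shutdown price = $8; break-even price = $133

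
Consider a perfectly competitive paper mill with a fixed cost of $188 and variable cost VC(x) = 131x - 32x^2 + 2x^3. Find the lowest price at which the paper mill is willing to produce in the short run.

Short-run supply begins at min AVC. From VC = 131x - 32x^2 + 2x^3, AVC = 131 - 32x + 2x^2.
dAVC/dx = -32 + 4x = 0 gives x = 8. min AVC = 131 - 32·8 + 2·8^2 = 3.
For P < $3 the firm produces nothing.

$3 per unit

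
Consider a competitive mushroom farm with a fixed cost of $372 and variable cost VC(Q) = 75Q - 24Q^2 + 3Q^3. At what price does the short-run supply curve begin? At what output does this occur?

The firm shuts down when price falls below the minimum of average variable cost. AVC = VC/Q = 75 - 24Q + 3Q^2.
At the minimum of AVC, MC = AVC. MC = 75 - 48Q + 9Q^2; setting MC = AVC gives 6Q^2 - 24Q = 0, so Q = 4. min AVC = 27.
For P < $27 the firm produces nothing.

$27 per unit, at Q = 4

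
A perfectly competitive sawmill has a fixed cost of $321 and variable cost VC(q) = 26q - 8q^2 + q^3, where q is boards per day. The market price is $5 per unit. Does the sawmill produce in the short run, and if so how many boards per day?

Strip out fixed cost: VC = 26q - 8q^2 + q^3. Then AVC = 26 - 8q + q^2 and MC = 26 - 16q + 3q^2.
The AVC parabola has its vertex at q = 8/2 = 4, where AVC = 26 - 8·4 + 4^2 = $10.
P = $5 lies below min AVC = $10; no output level covers variable cost.
The firm minimizes its loss by shutting down and losing only its fixed cost of $321.

Shut down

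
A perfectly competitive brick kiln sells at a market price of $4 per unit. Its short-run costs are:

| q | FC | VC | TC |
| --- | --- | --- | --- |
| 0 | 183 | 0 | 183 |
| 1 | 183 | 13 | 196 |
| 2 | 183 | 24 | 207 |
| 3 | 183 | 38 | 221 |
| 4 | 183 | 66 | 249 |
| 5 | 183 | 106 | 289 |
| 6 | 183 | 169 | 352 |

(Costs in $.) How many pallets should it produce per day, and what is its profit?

Profit at each row (π = 4q − TC): q=0: -183; q=1: -192; q=2: -199; q=3: -209; q=4: -233; q=5: -269; q=6: -328.
Profit is highest at q = 0. Equivalently, the lowest AVC in the table is 24/2 ≈ $12 at q = 2, and P = $4 falls below it — price never covers variable cost, so the firm shuts down and loses only its fixed cost.

q = 0 (shut down); profit = -$183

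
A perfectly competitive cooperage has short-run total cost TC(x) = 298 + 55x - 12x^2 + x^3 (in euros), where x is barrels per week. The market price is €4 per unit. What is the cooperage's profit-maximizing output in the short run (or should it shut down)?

Shut down

Variable cost is VC = 55x - 12x^2 + x^3, so AVC = VC/x = 55 - 12x + x^2 and MC = dTC/dx = 55 - 24x + 3x^2.
The AVC parabola has its vertex at x = 12/2 = 6, where AVC = 55 - 12·6 + 6^2 = €19.
With P < min AVC (€4 < €19), every unit sold adds to the loss.
Shutting down limits the loss to fixed cost, €298.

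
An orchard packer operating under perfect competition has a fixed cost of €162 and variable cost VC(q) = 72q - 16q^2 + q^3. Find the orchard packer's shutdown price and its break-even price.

Shutdown price = €8; break-even price = €27

Shutdown price = min AVC. AVC = 72 - 16q + q^2, with vertex at q = 8 and minimum €8.
ATC = 162/q + 72 - 16q + q^2. Setting dATC/dq = −162/q^2 − 16 + 2q = 0 gives q = 9 (since 2·9^3 − 16·9^2 = 162).
min ATC = 162/9 + 72 − 16·9 + 9^2 = €27. That is the break-even price.
Between these two prices the firm operates at a loss; above €27 it earns a profit.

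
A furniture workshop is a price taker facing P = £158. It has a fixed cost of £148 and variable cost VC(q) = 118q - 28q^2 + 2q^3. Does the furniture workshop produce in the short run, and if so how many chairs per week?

Strip out fixed cost: VC = 118q - 28q^2 + 2q^3. Then AVC = 118 - 28q + 2q^2 and MC = 118 - 56q + 6q^2.
AVC is minimized where dAVC/dq = -28 + 4q = 0, at q = 7; min AVC = 118 - 28·7 + 2·7^2 = £20.
Since P = £158 ≥ min AVC = £20, price covers variable cost and the firm should produce.
Solving P = MC: -40 - 56q + 6q^2 = 0 ⇒ q = -2/3 or 10. On the upward-sloping branch, q* = 10.
Check: AVC at q = 10 is £38 ≤ P, so revenue covers variable cost.
Profit = P·q − TC = 158·10 − 528 = £1052.

Produce at q = 10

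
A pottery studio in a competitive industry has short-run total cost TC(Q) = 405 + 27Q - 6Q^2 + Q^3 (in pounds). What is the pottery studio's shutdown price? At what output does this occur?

The firm shuts down when price falls below the minimum of average variable cost. AVC = VC/Q = 27 - 6Q + Q^2.
dAVC/dQ = -6 + 2Q = 0 gives Q = 3. min AVC = 27 - 6·3 + 3^2 = 18.
The firm shuts down for any P below £18.

£18 per unit, at Q = 3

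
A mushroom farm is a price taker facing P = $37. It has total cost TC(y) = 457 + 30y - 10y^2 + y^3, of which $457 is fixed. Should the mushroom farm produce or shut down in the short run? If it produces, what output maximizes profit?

Variable cost is VC = 30y - 10y^2 + y^3, so AVC = VC/y = 30 - 10y + y^2 and MC = dTC/dy = 30 - 20y + 3y^2.
The AVC parabola has its vertex at y = 10/2 = 5, where AVC = 30 - 10·5 + 5^2 = $5.
Since P = $37 ≥ min AVC = $5, price covers variable cost and the firm should produce.
P = MC gives -7 - 20y + 3y^2 = 0, with roots -1/3 and 7. Take the larger (rising MC): y* = 7.
Check: AVC at y = 7 is $9 ≤ P, so revenue covers variable cost.
Profit = P·y − TC = 37·7 − 520 = -$261, a loss, but smaller than the $457 fixed cost the firm would lose by shutting down.

Produce at y = 7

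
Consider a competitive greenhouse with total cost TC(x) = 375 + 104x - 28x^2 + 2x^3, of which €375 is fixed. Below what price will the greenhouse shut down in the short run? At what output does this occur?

The shutdown price is the minimum of AVC. VC = 104x - 28x^2 + 2x^3, so AVC = 104 - 28x + 2x^2.
dAVC/dx = -28 + 4x = 0 gives x = 7. min AVC = 104 - 28·7 + 2·7^2 = 6.
For P < €6 the firm produces nothing.

€6 per unit, at x = 7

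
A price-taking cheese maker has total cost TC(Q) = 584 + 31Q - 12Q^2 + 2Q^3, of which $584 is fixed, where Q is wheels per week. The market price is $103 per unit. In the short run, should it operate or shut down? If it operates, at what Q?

Produce at Q = 6

From TC, MC = TC'(Q) = 31 - 24Q + 6Q^2 and AVC = VC/Q = 31 - 12Q + 2Q^2.
AVC hits its minimum where MC = AVC, at Q = 3, giving min AVC = 31 - 12·3 + 2·3^2 = $13.
P = $103 exceeds min AVC = $13, so the firm stays open.
P = MC gives -72 - 24Q + 6Q^2 = 0, with roots -2 and 6. Take the larger (rising MC): Q* = 6.
Check: AVC at Q = 6 is $31 ≤ P, so revenue covers variable cost.
Profit = P·Q − TC = 103·6 − 770 = -$152, a loss, but smaller than the $584 fixed cost the firm would lose by shutting down.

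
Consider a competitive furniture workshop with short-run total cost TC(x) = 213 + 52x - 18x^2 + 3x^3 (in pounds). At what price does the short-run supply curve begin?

The shutdown price is the minimum of AVC. VC = 52x - 18x^2 + 3x^3, so AVC = 52 - 18x + 3x^2.
At the minimum of AVC, MC = AVC. MC = 52 - 36x + 9x^2; setting MC = AVC gives 6x^2 - 18x = 0, so x = 3. min AVC = 25.
The firm shuts down for any P below £25.

£25 per unit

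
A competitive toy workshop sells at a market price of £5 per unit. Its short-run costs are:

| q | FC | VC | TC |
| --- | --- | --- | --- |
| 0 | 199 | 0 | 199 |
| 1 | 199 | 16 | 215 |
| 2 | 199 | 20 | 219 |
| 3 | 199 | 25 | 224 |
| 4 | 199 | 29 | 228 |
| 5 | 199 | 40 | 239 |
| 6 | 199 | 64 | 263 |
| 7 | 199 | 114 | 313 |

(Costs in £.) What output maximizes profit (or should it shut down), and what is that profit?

Profit at each row (π = 5q − TC): q=0: -199; q=1: -210; q=2: -209; q=3: -209; q=4: -208; q=5: -214; q=6: -233; q=7: -278.
Profit is highest at q = 0. Equivalently, the lowest AVC in the table is 29/4 ≈ £7.25 at q = 4, and P = £5 falls below it — price never covers variable cost, so the firm shuts down and loses only its fixed cost.

q = 0 (shut down); profit = -£199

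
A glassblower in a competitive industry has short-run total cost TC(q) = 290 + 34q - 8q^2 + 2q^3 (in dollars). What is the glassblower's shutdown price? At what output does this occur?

The shutdown price is the minimum of AVC. VC = 34q - 8q^2 + 2q^3, so AVC = 34 - 8q + 2q^2.
At the minimum of AVC, MC = AVC. MC = 34 - 16q + 6q^2; setting MC = AVC gives 4q^2 - 8q = 0, so q = 2. min AVC = 26.
For P < $26 the firm produces nothing.

$26 per unit, at q = 2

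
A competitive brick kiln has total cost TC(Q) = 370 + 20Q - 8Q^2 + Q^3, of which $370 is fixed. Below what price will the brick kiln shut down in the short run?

Short-run supply begins at min AVC. From VC = 20Q - 8Q^2 + Q^3, AVC = 20 - 8Q + Q^2.
At the minimum of AVC, MC = AVC. MC = 20 - 16Q + 3Q^2; setting MC = AVC gives 2Q^2 - 8Q = 0, so Q = 4. min AVC = 4.
For P < $4 the firm produces nothing.

$4 per unit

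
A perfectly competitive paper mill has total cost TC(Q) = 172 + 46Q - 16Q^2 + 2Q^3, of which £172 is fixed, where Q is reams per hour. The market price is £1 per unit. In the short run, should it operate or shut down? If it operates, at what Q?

Shut down

Strip out fixed cost: VC = 46Q - 16Q^2 + 2Q^3. Then AVC = 46 - 16Q + 2Q^2 and MC = 46 - 32Q + 6Q^2.
AVC is minimized where dAVC/dQ = -16 + 4Q = 0, at Q = 4; min AVC = 46 - 16·4 + 2·4^2 = £14.
Since P = £1 < min AVC = £14, price fails to cover variable cost at any output.
Best response: produce nothing and absorb the £172 fixed cost.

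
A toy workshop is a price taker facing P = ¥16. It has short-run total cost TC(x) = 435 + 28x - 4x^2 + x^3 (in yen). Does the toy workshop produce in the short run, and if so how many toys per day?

Shut down

Variable cost is VC = 28x - 4x^2 + x^3, so AVC = VC/x = 28 - 4x + x^2 and MC = dTC/dx = 28 - 8x + 3x^2.
The AVC parabola has its vertex at x = 4/2 = 2, where AVC = 28 - 4·2 + 2^2 = ¥24.
With P < min AVC (¥16 < ¥24), every unit sold adds to the loss.
Shutting down limits the loss to fixed cost, ¥435.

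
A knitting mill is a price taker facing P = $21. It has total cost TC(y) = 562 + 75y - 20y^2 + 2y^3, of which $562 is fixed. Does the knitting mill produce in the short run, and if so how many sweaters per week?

From TC, MC = TC'(y) = 75 - 40y + 6y^2 and AVC = VC/y = 75 - 20y + 2y^2.
AVC hits its minimum where MC = AVC, at y = 5, giving min AVC = 75 - 20·5 + 2·5^2 = $25.
Since P = $21 < min AVC = $25, price fails to cover variable cost at any output.
Best response: produce nothing and absorb the $562 fixed cost.

Shut down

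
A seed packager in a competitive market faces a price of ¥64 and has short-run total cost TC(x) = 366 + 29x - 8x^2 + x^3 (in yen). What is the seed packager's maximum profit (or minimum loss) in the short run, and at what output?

AVC = 29 - 8x + x^2 has its minimum ¥13 at x = 4; price ¥64 clears that bar, so the firm operates.
MC = 29 - 16x + 3x^2. Setting P = MC and taking the root on the rising branch gives x* = 7.
TR = 64·7 = 448. TC = 366 + 154 = 520. Profit = 448 − 520 = -¥72.
Shutting down would mean losing the fixed cost of ¥366, so operating at a loss of ¥72 is better by ¥294.

Profit = -¥72 at x = 7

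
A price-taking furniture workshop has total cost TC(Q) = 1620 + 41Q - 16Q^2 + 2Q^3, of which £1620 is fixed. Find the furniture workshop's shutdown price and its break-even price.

AVC = 41 - 16Q + 2Q^2; minimized at Q = 4, giving min AVC = £9. That is the shutdown price.
ATC = 1620/Q + 41 - 16Q + 2Q^2. Setting dATC/dQ = −1620/Q^2 − 16 + 4Q = 0 gives Q = 9 (since 4·9^3 − 16·9^2 = 1620).
min ATC = 1620/9 + 41 − 16·9 + 2·9^2 = £239. That is the break-even price.
For £9 ≤ P < £239 the firm produces at a loss; below £9 it shuts down.

Shutdown price = £9; break-even price = £239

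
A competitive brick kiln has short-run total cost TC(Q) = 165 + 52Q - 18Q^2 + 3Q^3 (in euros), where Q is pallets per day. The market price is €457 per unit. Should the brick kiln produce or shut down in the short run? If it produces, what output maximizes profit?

From TC, MC = TC'(Q) = 52 - 36Q + 9Q^2 and AVC = VC/Q = 52 - 18Q + 3Q^2.
AVC hits its minimum where MC = AVC, at Q = 3, giving min AVC = 52 - 18·3 + 3·3^2 = €25.
P = €457 exceeds min AVC = €25, so the firm stays open.
Solving P = MC: -405 - 36Q + 9Q^2 = 0 ⇒ Q = -5 or 9. On the upward-sloping branch, Q* = 9.
Check: AVC at Q = 9 is €133 ≤ P, so revenue covers variable cost.
Profit = P·Q − TC = 457·9 − 1362 = €2751.

Produce at Q = 9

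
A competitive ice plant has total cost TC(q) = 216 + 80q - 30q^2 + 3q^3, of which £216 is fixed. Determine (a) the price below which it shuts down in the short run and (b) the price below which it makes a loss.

AVC = 80 - 30q + 3q^2; minimized at q = 5, giving min AVC = £5. That is the shutdown price.
ATC = 216/q + 80 - 30q + 3q^2. Setting dATC/dq = −216/q^2 − 30 + 6q = 0 gives q = 6 (since 6·6^3 − 30·6^2 = 216).
min ATC = 216/6 + 80 − 30·6 + 3·6^2 = £44. That is the break-even price.
For £5 ≤ P < £44 the firm produces at a loss; below £5 it shuts down.

Shutdown price = £5; break-even price = £44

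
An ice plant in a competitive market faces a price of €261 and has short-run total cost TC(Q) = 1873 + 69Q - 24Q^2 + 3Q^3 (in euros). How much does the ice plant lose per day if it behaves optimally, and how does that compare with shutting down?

AVC = 69 - 24Q + 3Q^2; min AVC = €21 at Q = 4. Since P = €261 ≥ min AVC, the firm produces.
With MC = 69 - 48Q + 9Q^2, P = MC on the upward-sloping part at Q* = 8.
TR = 261·8 = 2088. TC = 1873 + 552 = 2425. Profit = 2088 − 2425 = -€337.
By producing, the firm covers all variable cost plus €1536 of fixed cost; shutting down would lose the full €1873.

Profit = -€337 at Q = 8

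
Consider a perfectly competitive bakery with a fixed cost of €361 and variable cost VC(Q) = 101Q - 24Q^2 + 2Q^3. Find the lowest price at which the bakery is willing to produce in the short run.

€29 per unit

The shutdown price is the minimum of AVC. VC = 101Q - 24Q^2 + 2Q^3, so AVC = 101 - 24Q + 2Q^2.
dAVC/dQ = -24 + 4Q = 0 gives Q = 6. min AVC = 101 - 24·6 + 2·6^2 = 29.
The firm shuts down for any P below €29.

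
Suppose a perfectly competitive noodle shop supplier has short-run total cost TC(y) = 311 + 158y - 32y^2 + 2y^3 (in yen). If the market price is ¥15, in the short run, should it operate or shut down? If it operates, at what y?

From TC, MC = TC'(y) = 158 - 64y + 6y^2 and AVC = VC/y = 158 - 32y + 2y^2.
The AVC parabola has its vertex at y = 32/4 = 8, where AVC = 158 - 32·8 + 2·8^2 = ¥30.
P = ¥15 lies below min AVC = ¥30; no output level covers variable cost.
The firm minimizes its loss by shutting down and losing only its fixed cost of ¥311.

Shut down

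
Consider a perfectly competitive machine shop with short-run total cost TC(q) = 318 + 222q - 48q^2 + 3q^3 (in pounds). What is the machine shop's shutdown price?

Short-run supply begins at min AVC. From VC = 222q - 48q^2 + 3q^3, AVC = 222 - 48q + 3q^2.
At the minimum of AVC, MC = AVC. MC = 222 - 96q + 9q^2; setting MC = AVC gives 6q^2 - 48q = 0, so q = 8. min AVC = 30.
So the shutdown price is £30.

£30 per unit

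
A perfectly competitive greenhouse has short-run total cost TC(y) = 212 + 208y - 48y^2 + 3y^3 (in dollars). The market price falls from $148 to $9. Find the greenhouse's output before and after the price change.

Output falls from 10 to 0 (the firm shuts down)

MC = 208 - 96y + 9y^2; the shutdown threshold is min AVC = $16 (at y = 8).
At P = $148 ≥ min AVC, set P = MC on the rising branch: y = 10.
At P = $9 < min AVC = $16, price no longer covers variable cost at any output, so the firm shuts down: y = 0.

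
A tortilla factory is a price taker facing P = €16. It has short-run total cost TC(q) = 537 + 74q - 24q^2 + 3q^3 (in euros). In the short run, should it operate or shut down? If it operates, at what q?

Variable cost is VC = 74q - 24q^2 + 3q^3, so AVC = VC/q = 74 - 24q + 3q^2 and MC = dTC/dq = 74 - 48q + 9q^2.
AVC is minimized where dAVC/dq = -24 + 6q = 0, at q = 4; min AVC = 74 - 24·4 + 3·4^2 = €26.
With P < min AVC (€16 < €26), every unit sold adds to the loss.
The firm minimizes its loss by shutting down and losing only its fixed cost of €537.

Shut down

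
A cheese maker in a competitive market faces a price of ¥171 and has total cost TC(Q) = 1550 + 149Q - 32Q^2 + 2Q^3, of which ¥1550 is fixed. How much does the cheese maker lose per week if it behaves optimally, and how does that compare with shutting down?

AVC = 149 - 32Q + 2Q^2 has its minimum ¥21 at Q = 8; price ¥171 clears that bar, so the firm operates.
MC = 149 - 64Q + 6Q^2. Setting P = MC and taking the root on the rising branch gives Q* = 11.
TR = 171·11 = 1881. TC = 1550 + 429 = 1979. Profit = 1881 − 1979 = -¥98.
That loss of ¥98 beats the ¥1550 the firm would lose by shutting down; producing recovers ¥1452 of fixed cost.

Profit = -¥98 at Q = 11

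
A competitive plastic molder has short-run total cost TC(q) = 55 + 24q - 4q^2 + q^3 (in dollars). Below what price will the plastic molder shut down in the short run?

Short-run supply begins at min AVC. From VC = 24q - 4q^2 + q^3, AVC = 24 - 4q + q^2.
dAVC/dq = -4 + 2q = 0 gives q = 2. min AVC = 24 - 4·2 + 2^2 = 20.
The firm shuts down for any P below $20.

$20 per unit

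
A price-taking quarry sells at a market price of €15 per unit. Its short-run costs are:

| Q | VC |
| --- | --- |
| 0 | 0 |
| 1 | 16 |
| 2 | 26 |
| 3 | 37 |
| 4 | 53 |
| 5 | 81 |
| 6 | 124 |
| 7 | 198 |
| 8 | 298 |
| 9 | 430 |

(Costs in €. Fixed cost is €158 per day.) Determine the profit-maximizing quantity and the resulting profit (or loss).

Q = 3; profit = -€150

Compute π = P·Q − TC at each output: Q=0: -158; Q=1: -159; Q=2: -154; Q=3: -150; Q=4: -151; Q=5: -164; Q=6: -192; Q=7: -251; Q=8: -336; Q=9: -453.
Profit is maximized at Q = 3. AVC there is 37/3 = €12.33 ≤ P, so producing beats shutting down (which would give -€158).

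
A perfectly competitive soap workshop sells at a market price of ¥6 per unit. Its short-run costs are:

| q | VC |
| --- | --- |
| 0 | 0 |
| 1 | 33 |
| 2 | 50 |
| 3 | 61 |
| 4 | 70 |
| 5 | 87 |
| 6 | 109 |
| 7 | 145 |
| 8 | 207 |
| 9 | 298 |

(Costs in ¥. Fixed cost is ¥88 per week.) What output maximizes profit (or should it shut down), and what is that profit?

q = 0 (shut down); profit = -¥88

Compute π = P·q − TC at each output: q=0: -88; q=1: -115; q=2: -126; q=3: -131; q=4: -134; q=5: -145; q=6: -161; q=7: -191; q=8: -247; q=9: -332.
Profit is highest at q = 0. Equivalently, the lowest AVC in the table is 87/5 ≈ ¥17.40 at q = 5, and P = ¥6 falls below it — price never covers variable cost, so the firm shuts down and loses only its fixed cost.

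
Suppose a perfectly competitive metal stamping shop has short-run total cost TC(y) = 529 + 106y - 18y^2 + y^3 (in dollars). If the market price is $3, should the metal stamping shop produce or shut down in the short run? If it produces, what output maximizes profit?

Variable cost is VC = 106y - 18y^2 + y^3, so AVC = VC/y = 106 - 18y + y^2 and MC = dTC/dy = 106 - 36y + 3y^2.
The AVC parabola has its vertex at y = 18/2 = 9, where AVC = 106 - 18·9 + 9^2 = $25.
Since P = $3 < min AVC = $25, price fails to cover variable cost at any output.
The firm minimizes its loss by shutting down and losing only its fixed cost of $529.

Shut down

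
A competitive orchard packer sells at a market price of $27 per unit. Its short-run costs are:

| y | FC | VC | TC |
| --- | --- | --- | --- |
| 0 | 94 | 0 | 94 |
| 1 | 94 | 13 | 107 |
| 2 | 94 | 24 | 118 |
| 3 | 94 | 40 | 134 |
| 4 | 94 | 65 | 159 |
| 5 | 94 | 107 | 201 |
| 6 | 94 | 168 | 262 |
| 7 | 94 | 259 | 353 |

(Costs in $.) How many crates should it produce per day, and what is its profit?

Compute π = P·y − TC at each output: y=0: -94; y=1: -80; y=2: -64; y=3: -53; y=4: -51; y=5: -66; y=6: -100; y=7: -164.
Profit is maximized at y = 4. AVC there is 65/4 = $16.25 ≤ P, so producing beats shutting down (which would give -$94).

y = 4; profit = -$51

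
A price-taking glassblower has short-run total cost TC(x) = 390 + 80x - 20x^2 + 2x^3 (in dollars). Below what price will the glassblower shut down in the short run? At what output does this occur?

The firm shuts down when price falls below the minimum of average variable cost. AVC = VC/x = 80 - 20x + 2x^2.
dAVC/dx = -20 + 4x = 0 gives x = 5. min AVC = 80 - 20·5 + 2·5^2 = 30.
The firm shuts down for any P below $30.

$30 per unit, at x = 5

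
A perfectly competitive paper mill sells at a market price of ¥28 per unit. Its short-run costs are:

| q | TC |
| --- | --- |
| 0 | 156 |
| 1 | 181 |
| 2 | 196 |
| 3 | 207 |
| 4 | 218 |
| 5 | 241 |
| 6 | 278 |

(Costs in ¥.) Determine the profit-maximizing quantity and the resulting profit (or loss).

q = 5; profit = -¥101

Tabulate TR − TC: q=0: -156; q=1: -153; q=2: -140; q=3: -123; q=4: -106; q=5: -101; q=6: -110.
Profit is maximized at q = 5. AVC there is 85/5 = ¥17 ≤ P, so producing beats shutting down (which would give -¥156).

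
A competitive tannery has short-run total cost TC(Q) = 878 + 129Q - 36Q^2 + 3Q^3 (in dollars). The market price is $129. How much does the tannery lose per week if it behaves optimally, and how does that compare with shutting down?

AVC = 129 - 36Q + 3Q^2; min AVC = $21 at Q = 6. Since P = $129 ≥ min AVC, the firm produces.
MC = 129 - 72Q + 9Q^2. Setting P = MC and taking the root on the rising branch gives Q* = 8.
TR = 129·8 = 1032. TC = 878 + 264 = 1142. Profit = 1032 − 1142 = -$110.
By producing, the firm covers all variable cost plus $768 of fixed cost; shutting down would lose the full $878.

Profit = -$110 at Q = 8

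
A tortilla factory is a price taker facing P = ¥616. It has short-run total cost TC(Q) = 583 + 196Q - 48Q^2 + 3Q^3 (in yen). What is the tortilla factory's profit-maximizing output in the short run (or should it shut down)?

From TC, MC = TC'(Q) = 196 - 96Q + 9Q^2 and AVC = VC/Q = 196 - 48Q + 3Q^2.
The AVC parabola has its vertex at Q = 48/6 = 8, where AVC = 196 - 48·8 + 3·8^2 = ¥4.
Since P = ¥616 ≥ min AVC = ¥4, price covers variable cost and the firm should produce.
Solving P = MC: -420 - 96Q + 9Q^2 = 0 ⇒ Q = -10/3 or 14. On the upward-sloping branch, Q* = 14.
Check: AVC at Q = 14 is ¥112 ≤ P, so revenue covers variable cost.
Profit = P·Q − TC = 616·14 − 2151 = ¥6473.

Produce at Q = 14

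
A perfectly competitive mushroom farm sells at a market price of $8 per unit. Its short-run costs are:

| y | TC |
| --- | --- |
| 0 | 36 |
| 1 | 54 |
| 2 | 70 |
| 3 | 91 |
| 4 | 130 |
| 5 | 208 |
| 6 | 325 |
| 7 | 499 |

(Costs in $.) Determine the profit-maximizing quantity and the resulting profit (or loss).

Profit at each row (π = 8y − TC): y=0: -36; y=1: -46; y=2: -54; y=3: -67; y=4: -98; y=5: -168; y=6: -277; y=7: -443.
Profit is highest at y = 0. Equivalently, the lowest AVC in the table is 34/2 ≈ $17 at y = 2, and P = $8 falls below it — price never covers variable cost, so the firm shuts down and loses only its fixed cost.

y = 0 (shut down); profit = -$36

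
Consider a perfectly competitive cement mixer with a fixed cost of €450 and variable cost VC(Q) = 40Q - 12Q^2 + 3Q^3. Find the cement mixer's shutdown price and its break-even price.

Shutdown price = €28; break-even price = €145

Shutdown price = min AVC. AVC = 40 - 12Q + 3Q^2, with vertex at Q = 2 and minimum €28.
ATC = 450/Q + 40 - 12Q + 3Q^2. Setting dATC/dQ = −450/Q^2 − 12 + 6Q = 0 gives Q = 5 (since 6·5^3 − 12·5^2 = 450).
min ATC = 450/5 + 40 − 12·5 + 3·5^2 = €145. That is the break-even price.
Between these two prices the firm operates at a loss; above €145 it earns a profit.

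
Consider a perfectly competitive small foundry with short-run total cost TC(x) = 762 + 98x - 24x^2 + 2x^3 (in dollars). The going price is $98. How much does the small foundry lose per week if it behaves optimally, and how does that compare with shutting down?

AVC = 98 - 24x + 2x^2 has its minimum $26 at x = 6; price $98 clears that bar, so the firm operates.
With MC = 98 - 48x + 6x^2, P = MC on the upward-sloping part at x* = 8.
TR = 98·8 = 784. TC = 762 + 272 = 1034. Profit = 784 − 1034 = -$250.
By producing, the firm covers all variable cost plus $512 of fixed cost; shutting down would lose the full $762.

Profit = -$250 at x = 8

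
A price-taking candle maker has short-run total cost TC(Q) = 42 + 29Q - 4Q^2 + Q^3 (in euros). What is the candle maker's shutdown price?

The shutdown price is the minimum of AVC. VC = 29Q - 4Q^2 + Q^3, so AVC = 29 - 4Q + Q^2.
dAVC/dQ = -4 + 2Q = 0 gives Q = 2. min AVC = 29 - 4·2 + 2^2 = 25.
The firm shuts down for any P below €25.

€25 per unit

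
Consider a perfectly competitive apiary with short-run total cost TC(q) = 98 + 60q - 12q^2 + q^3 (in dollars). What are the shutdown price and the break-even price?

AVC = 60 - 12q + q^2; minimized at q = 6, giving min AVC = $24. That is the shutdown price.
ATC = 98/q + 60 - 12q + q^2. Setting dATC/dq = −98/q^2 − 12 + 2q = 0 gives q = 7 (since 2·7^3 − 12·7^2 = 98).
min ATC = 98/7 + 60 − 12·7 + 7^2 = $39. That is the break-even price.
For $24 ≤ P < $39 the firm produces at a loss; below $24 it shuts down.

Shutdown price = $24; break-even price = $39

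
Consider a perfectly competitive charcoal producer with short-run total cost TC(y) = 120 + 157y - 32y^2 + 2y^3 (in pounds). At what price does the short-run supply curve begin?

£29 per unit

The shutdown price is the minimum of AVC. VC = 157y - 32y^2 + 2y^3, so AVC = 157 - 32y + 2y^2.
dAVC/dy = -32 + 4y = 0 gives y = 8. min AVC = 157 - 32·8 + 2·8^2 = 29.
The firm shuts down for any P below £29.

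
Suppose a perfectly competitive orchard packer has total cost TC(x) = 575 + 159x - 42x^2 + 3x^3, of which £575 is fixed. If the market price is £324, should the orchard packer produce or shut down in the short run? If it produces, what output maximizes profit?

Produce at x = 11

Variable cost is VC = 159x - 42x^2 + 3x^3, so AVC = VC/x = 159 - 42x + 3x^2 and MC = dTC/dx = 159 - 84x + 9x^2.
AVC is minimized where dAVC/dx = -42 + 6x = 0, at x = 7; min AVC = 159 - 42·7 + 3·7^2 = £12.
Since P = £324 ≥ min AVC = £12, price covers variable cost and the firm should produce.
Set P = MC: 324 = 159 - 84x + 9x^2 → -165 - 84x + 9x^2 = 0. The roots are x = -5/3 and x = 11; the profit-maximizing output is on the rising part of MC, so x* = 11.
Check: AVC at x = 11 is £60 ≤ P, so revenue covers variable cost.
Profit = P·x − TC = 324·11 − 1235 = £2329.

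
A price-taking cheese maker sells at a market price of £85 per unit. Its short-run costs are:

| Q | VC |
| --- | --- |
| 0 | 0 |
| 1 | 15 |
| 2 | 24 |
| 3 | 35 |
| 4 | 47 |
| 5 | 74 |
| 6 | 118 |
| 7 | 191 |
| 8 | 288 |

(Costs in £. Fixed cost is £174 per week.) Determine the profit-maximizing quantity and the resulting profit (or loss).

Q = 7; profit = £230

Profit at each row (π = 85Q − TC): Q=0: -174; Q=1: -104; Q=2: -28; Q=3: 46; Q=4: 119; Q=5: 177; Q=6: 218; Q=7: 230; Q=8: 218.
Profit is maximized at Q = 7. AVC there is 191/7 = £27.29 ≤ P, so producing beats shutting down (which would give -£174).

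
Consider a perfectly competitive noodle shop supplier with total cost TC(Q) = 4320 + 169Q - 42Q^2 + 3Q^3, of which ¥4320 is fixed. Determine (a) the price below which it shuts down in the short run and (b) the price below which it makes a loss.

Shutdown price = ¥22; break-even price = ¥457

AVC = 169 - 42Q + 3Q^2; minimized at Q = 7, giving min AVC = ¥22. That is the shutdown price.
ATC = 4320/Q + 169 - 42Q + 3Q^2. Setting dATC/dQ = −4320/Q^2 − 42 + 6Q = 0 gives Q = 12 (since 6·12^3 − 42·12^2 = 4320).
min ATC = 4320/12 + 169 − 42·12 + 3·12^2 = ¥457. That is the break-even price.
Between these two prices the firm operates at a loss; above ¥457 it earns a profit.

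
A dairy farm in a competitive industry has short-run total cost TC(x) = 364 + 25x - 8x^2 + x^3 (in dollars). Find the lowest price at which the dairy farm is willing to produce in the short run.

$9 per unit

The firm shuts down when price falls below the minimum of average variable cost. AVC = VC/x = 25 - 8x + x^2.
dAVC/dx = -8 + 2x = 0 gives x = 4. min AVC = 25 - 8·4 + 4^2 = 9.
The firm shuts down for any P below $9.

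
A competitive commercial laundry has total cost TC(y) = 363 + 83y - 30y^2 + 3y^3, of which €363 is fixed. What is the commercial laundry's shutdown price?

Short-run supply begins at min AVC. From VC = 83y - 30y^2 + 3y^3, AVC = 83 - 30y + 3y^2.
dAVC/dy = -30 + 6y = 0 gives y = 5. min AVC = 83 - 30·5 + 3·5^2 = 8.
For P < €8 the firm produces nothing.

€8 per unit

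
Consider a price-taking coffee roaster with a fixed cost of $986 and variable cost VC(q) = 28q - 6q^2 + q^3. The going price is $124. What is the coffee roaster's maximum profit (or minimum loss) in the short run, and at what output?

Profit = -$346 at q = 8

AVC = 28 - 6q + q^2 has its minimum $19 at q = 3; price $124 clears that bar, so the firm operates.
MC = 28 - 12q + 3q^2. Setting P = MC and taking the root on the rising branch gives q* = 8.
TR = 124·8 = 992. TC = 986 + 352 = 1338. Profit = 992 − 1338 = -$346.
That loss of $346 beats the $986 the firm would lose by shutting down; producing recovers $640 of fixed cost.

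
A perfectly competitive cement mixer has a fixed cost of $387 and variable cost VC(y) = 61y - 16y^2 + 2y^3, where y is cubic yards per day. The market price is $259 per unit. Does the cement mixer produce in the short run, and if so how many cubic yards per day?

Variable cost is VC = 61y - 16y^2 + 2y^3, so AVC = VC/y = 61 - 16y + 2y^2 and MC = dTC/dy = 61 - 32y + 6y^2.
AVC is minimized where dAVC/dy = -16 + 4y = 0, at y = 4; min AVC = 61 - 16·4 + 2·4^2 = $29.
P = $259 exceeds min AVC = $29, so the firm stays open.
Solving P = MC: -198 - 32y + 6y^2 = 0 ⇒ y = -11/3 or 9. On the upward-sloping branch, y* = 9.
Check: AVC at y = 9 is $79 ≤ P, so revenue covers variable cost.
Profit = P·y − TC = 259·9 − 1098 = $1233.

Produce at y = 9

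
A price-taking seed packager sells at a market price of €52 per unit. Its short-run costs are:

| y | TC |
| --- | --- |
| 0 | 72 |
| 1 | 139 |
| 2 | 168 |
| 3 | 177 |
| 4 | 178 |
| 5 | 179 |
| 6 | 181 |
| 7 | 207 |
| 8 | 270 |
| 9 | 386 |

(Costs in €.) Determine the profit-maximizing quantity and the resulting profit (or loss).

Profit at each row (π = 52y − TC): y=0: -72; y=1: -87; y=2: -64; y=3: -21; y=4: 30; y=5: 81; y=6: 131; y=7: 157; y=8: 146; y=9: 82.
Profit is maximized at y = 7. AVC there is 135/7 = €19.29 ≤ P, so producing beats shutting down (which would give -€72).

y = 7; profit = €157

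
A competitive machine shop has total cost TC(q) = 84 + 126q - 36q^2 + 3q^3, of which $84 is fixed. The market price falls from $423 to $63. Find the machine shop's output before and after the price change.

Output falls from 11 to 7

AVC = 126 - 36q + 3q^2, minimized at q = 6 where min AVC = $18. MC = 126 - 72q + 9q^2.
With P = $423 above the shutdown price, P = MC gives q = 11.
At P = $63 ≥ min AVC, set P = MC: q = 7. The firm stays open but cuts output.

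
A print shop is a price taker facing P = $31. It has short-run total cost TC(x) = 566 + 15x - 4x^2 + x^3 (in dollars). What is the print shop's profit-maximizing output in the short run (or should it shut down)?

Produce at x = 4

Strip out fixed cost: VC = 15x - 4x^2 + x^3. Then AVC = 15 - 4x + x^2 and MC = 15 - 8x + 3x^2.
AVC hits its minimum where MC = AVC, at x = 2, giving min AVC = 15 - 4·2 + 2^2 = $11.
Because $31 ≥ $11, revenue can cover variable cost; the firm operates.
Set P = MC: 31 = 15 - 8x + 3x^2 → -16 - 8x + 3x^2 = 0. The roots are x = -4/3 and x = 4; the profit-maximizing output is on the rising part of MC, so x* = 4.
Check: AVC at x = 4 is $15 ≤ P, so revenue covers variable cost.
Profit = P·x − TC = 31·4 − 626 = -$502, a loss, but smaller than the $566 fixed cost the firm would lose by shutting down.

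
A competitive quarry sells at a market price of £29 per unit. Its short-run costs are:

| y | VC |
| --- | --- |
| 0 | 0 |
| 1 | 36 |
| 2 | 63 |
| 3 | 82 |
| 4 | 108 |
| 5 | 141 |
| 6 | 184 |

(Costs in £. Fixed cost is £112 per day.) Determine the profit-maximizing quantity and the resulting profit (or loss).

y = 4; profit = -£104

Tabulate TR − TC: y=0: -112; y=1: -119; y=2: -117; y=3: -107; y=4: -104; y=5: -108; y=6: -122.
Profit is maximized at y = 4. AVC there is 108/4 = £27 ≤ P, so producing beats shutting down (which would give -£112).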